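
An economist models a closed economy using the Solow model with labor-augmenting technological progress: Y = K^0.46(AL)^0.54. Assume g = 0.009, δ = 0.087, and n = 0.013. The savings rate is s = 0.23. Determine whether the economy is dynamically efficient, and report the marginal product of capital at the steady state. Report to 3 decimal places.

dynamically efficient; MPK ≈ 0.218

The effective depreciation rate is n + g + δ = 0.013 + 0.009 + 0.087 = 0.109.
Steady-state k*: s·k^0.46 = 0.109·k gives k* = (0.23/0.109)^(1/0.54) ≈ 3.9862.
MPK = 0.46·3.9862^(-0.54) ≈ 0.2180.
MPK > n+g+δ = 0.109, so the economy is dynamically efficient (under-saving).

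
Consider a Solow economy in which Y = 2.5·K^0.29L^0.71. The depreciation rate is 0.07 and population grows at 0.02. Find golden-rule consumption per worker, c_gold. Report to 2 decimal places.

c_gold ≈ 4.16

Capital per worker breaks even when investment replaces (n + δ)·k; here n + δ = 0.09.
Golden rule sets MPK = n+δ: 0.29·2.5·k^(0.29−1) = 0.09, so k_gold = (0.29·2.5/0.09)^(1/0.71) ≈ 18.8882.
y_gold = 2.5·18.8882^0.29 ≈ 5.8619.
c_gold = y_gold − (n+δ)·k_gold = 5.8619 − 0.09·18.8882 ≈ 4.1619.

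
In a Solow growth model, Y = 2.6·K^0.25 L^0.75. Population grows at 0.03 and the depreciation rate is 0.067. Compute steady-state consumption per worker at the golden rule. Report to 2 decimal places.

Capital per worker breaks even when investment replaces (n + δ)·k; here n + δ = 0.097.
Golden rule sets MPK = n+δ: 0.25·2.6·k^(0.25−1) = 0.097, so k_gold = (0.25·2.6/0.097)^(1/0.75) ≈ 12.6335.
y_gold = 2.6·12.6335^0.25 ≈ 4.9018.
c_gold = y_gold − (n+δ)·k_gold = 4.9018 − 0.097·12.6335 ≈ 3.6763.

c_gold ≈ 3.68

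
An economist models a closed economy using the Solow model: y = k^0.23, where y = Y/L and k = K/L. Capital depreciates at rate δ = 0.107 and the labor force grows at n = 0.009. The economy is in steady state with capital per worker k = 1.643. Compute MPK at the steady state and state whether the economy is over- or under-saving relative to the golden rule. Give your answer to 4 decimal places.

under-saving; MPK ≈ 0.1569

The effective depreciation rate is n + δ = 0.009 + 0.107 = 0.116.
MPK = 0.23·k^(0.23−1) = 0.23·1.643^(-0.77) ≈ 0.1569.
MPK > 0.116, so the economy is dynamically efficient (under-saving).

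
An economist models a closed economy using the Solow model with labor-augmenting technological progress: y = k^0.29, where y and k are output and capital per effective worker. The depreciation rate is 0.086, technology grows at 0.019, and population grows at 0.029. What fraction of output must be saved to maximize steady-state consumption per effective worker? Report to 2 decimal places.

s_gold = 0.29

The effective depreciation rate is n + g + δ = 0.029 + 0.019 + 0.086 = 0.134.
At the golden rule MPK = n+g+δ, and in any Cobb-Douglas steady state s = (n+g+δ)·k/y = MPK·k/y = capital's share 0.29.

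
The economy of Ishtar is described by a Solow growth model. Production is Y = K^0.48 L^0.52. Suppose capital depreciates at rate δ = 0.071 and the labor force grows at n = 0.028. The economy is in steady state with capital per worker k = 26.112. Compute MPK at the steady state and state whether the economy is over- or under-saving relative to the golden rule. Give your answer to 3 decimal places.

n + δ = 0.028 + 0.071 = 0.099.
MPK = 0.48·k^(0.48−1) = 0.48·26.112^(-0.52) ≈ 0.0880.
MPK < 0.099, so the economy is dynamically inefficient (over-saving).

over-saving; MPK ≈ 0.088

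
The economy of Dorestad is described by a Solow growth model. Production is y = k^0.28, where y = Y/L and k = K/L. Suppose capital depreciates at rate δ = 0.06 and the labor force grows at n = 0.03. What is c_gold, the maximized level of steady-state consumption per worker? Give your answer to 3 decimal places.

n + δ = 0.03 + 0.06 = 0.09.
At the golden rule the marginal product of capital equals n+δ: 0.28·k^(0.28−1) = 0.09. Solving, k_gold = (0.28/0.09)^(1/0.72) ≈ 4.8373.
y_gold = 4.8373^0.28 ≈ 1.5549.
c_gold = y_gold − (n+δ)·k_gold = 1.5549 − 0.09·4.8373 ≈ 1.1195.

c_gold ≈ 1.119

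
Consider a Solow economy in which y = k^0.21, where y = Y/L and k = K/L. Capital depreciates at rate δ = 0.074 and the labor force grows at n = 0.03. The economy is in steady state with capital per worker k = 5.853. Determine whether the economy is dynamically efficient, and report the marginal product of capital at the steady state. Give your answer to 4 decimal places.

The effective depreciation rate is n + δ = 0.03 + 0.074 = 0.104.
MPK = 0.21·k^(0.21−1) = 0.21·5.853^(-0.79) ≈ 0.0520.
MPK < 0.104, so the economy is dynamically inefficient (over-saving).

dynamically inefficient; MPK ≈ 0.0520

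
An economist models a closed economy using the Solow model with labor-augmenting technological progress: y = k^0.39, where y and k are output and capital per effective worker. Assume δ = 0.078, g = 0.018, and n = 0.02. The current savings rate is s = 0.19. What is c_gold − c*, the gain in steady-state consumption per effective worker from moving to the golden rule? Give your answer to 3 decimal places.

Δc ≈ 0.214

The effective depreciation rate is n + g + δ = 0.02 + 0.018 + 0.078 = 0.116.
Current steady state (s = 0.19): k* = (0.19/0.116)^(1/0.61) ≈ 2.2455, y* = 2.2455^0.39 ≈ 1.3709, c* = (1−0.19)·1.3709 ≈ 1.1104.
Setting f'(k) = n+g+δ gives 0.39·k^(0.39−1) = 0.116, hence k_gold = (0.39/0.116)^(1/0.61) ≈ 7.2994.
y_gold = 7.2994^0.39 ≈ 2.1711, c_gold = y_gold − 0.116·k_gold ≈ 1.3244.
Gain: Δc = 1.3244 − 1.1104 ≈ 0.2139.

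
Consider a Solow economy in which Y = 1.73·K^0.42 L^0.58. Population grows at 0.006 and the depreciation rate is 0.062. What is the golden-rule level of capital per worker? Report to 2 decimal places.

Capital per worker breaks even when investment replaces (n + δ)·k; here n + δ = 0.068.
Setting f'(k) = n+δ gives 0.42·1.73·k^(0.42−1) = 0.068, hence k_gold = (0.42·1.73/0.068)^(1/0.58) ≈ 59.3977.

k_gold ≈ 59.40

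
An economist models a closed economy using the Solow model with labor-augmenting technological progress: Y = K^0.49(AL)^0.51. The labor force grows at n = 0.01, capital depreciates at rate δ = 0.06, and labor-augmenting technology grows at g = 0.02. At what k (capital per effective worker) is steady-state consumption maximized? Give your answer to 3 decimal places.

k_gold ≈ 27.736

n + g + δ = 0.01 + 0.02 + 0.06 = 0.09.
Setting f'(k) = n+g+δ gives 0.49·k^(0.49−1) = 0.09, hence k_gold = (0.49/0.09)^(1/0.51) ≈ 27.7362.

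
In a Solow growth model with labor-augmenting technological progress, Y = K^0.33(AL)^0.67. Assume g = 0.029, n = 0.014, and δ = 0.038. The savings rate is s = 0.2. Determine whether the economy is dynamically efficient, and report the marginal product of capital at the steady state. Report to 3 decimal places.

dynamically efficient; MPK ≈ 0.134

The effective depreciation rate is n + g + δ = 0.014 + 0.029 + 0.038 = 0.081.
Steady-state k*: s·k^0.33 = 0.081·k gives k* = (0.2/0.081)^(1/0.67) ≈ 3.8538.
MPK = 0.33·3.8538^(-0.67) ≈ 0.1337.
MPK > n+g+δ = 0.081, so the economy is dynamically efficient (under-saving).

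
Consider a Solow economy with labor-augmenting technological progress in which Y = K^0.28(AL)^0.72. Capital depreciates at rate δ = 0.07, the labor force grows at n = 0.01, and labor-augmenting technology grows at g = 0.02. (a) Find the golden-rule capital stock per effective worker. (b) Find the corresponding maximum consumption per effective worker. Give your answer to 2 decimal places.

Break-even investment rate: n + g + δ = 0.01 + 0.02 + 0.07 = 0.1.
Golden rule sets MPK = n+g+δ: 0.28·k^(0.28−1) = 0.1, so k_gold = (0.28/0.1)^(1/0.72) ≈ 4.1788.
y_gold = 4.1788^0.28 ≈ 1.4924; c_gold = y_gold − 0.1·k_gold ≈ 1.0746.

(a) k_gold ≈ 4.18; (b) c_gold ≈ 1.07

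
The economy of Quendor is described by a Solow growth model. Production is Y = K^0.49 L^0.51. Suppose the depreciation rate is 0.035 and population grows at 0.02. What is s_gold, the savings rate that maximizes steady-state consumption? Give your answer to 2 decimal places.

Capital per worker breaks even when investment replaces (n + δ)·k; here n + δ = 0.055.
At the golden rule MPK = n+δ, and in any Cobb-Douglas steady state s = (n+δ)·k/y = MPK·k/y = capital's share 0.49.

s_gold = 0.49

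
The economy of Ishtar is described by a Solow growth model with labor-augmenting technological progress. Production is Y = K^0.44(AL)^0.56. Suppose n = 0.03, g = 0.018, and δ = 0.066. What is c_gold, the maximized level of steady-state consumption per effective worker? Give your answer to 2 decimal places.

Break-even investment rate: n + g + δ = 0.03 + 0.018 + 0.066 = 0.114.
Setting f'(k) = n+g+δ gives 0.44·k^(0.44−1) = 0.114, hence k_gold = (0.44/0.114)^(1/0.56) ≈ 11.1534.
y_gold = 11.1534^0.44 ≈ 2.8897.
c_gold = y_gold − (n+g+δ)·k_gold = 2.8897 − 0.114·11.1534 ≈ 1.6183.

c_gold ≈ 1.62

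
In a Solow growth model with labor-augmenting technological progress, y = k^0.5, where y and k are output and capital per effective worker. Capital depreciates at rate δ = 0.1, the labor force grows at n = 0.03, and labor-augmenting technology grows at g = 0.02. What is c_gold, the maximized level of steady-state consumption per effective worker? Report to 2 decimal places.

c_gold ≈ 1.67

Capital per effective worker breaks even when investment replaces (n + g + δ)·k; here n + g + δ = 0.15.
Maximizing c = f(k) − (n+g+δ)·k gives f'(k) = n+g+δ, i.e. 0.5·k^(0.5−1) = 0.15, so k_gold = (0.5/0.15)^(1/0.5) ≈ 11.1111.
y_gold = 11.1111^0.5 ≈ 3.3333.
c_gold = y_gold − (n+g+δ)·k_gold = 3.3333 − 0.15·11.1111 ≈ 1.6667.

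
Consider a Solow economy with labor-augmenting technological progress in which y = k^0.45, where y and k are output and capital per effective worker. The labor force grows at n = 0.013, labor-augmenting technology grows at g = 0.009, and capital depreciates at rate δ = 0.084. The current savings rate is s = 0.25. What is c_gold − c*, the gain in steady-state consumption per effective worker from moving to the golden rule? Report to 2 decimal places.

Capital per effective worker breaks even when investment replaces (n + g + δ)·k; here n + g + δ = 0.106.
Current steady state (s = 0.25): k* = (0.25/0.106)^(1/0.55) ≈ 4.7590, y* = 4.7590^0.45 ≈ 2.0178, c* = (1−0.25)·2.0178 ≈ 1.5134.
Maximizing c = f(k) − (n+g+δ)·k gives f'(k) = n+g+δ, i.e. 0.45·k^(0.45−1) = 0.106, so k_gold = (0.45/0.106)^(1/0.55) ≈ 13.8563.
y_gold = 13.8563^0.45 ≈ 3.2639, c_gold = y_gold − 0.106·k_gold ≈ 1.7952.
Gain: Δc = 1.7952 − 1.5134 ≈ 0.2818.

Δc ≈ 0.28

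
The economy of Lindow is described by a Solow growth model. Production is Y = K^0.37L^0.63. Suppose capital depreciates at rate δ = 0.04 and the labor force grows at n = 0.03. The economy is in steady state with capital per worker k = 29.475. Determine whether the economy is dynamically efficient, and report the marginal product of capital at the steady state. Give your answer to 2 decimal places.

dynamically inefficient; MPK ≈ 0.04

Break-even investment rate: n + δ = 0.03 + 0.04 = 0.07.
MPK = 0.37·k^(0.37−1) = 0.37·29.475^(-0.63) ≈ 0.0439.
MPK < 0.07, so the economy is dynamically inefficient (over-saving).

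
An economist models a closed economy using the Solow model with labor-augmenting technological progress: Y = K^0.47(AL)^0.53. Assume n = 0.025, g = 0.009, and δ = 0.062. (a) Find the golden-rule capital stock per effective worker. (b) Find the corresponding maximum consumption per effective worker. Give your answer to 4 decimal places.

n + g + δ = 0.025 + 0.009 + 0.062 = 0.096.
Golden rule sets MPK = n+g+δ: 0.47·k^(0.47−1) = 0.096, so k_gold = (0.47/0.096)^(1/0.53) ≈ 20.0244.
y_gold = 20.0244^0.47 ≈ 4.0901; c_gold = y_gold − 0.096·k_gold ≈ 2.1677.

(a) k_gold ≈ 20.0244; (b) c_gold ≈ 2.1677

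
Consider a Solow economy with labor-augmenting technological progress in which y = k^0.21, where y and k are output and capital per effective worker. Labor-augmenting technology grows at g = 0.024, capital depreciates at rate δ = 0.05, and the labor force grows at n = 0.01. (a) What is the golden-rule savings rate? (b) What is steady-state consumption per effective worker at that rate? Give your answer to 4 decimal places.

Capital per effective worker breaks even when investment replaces (n + g + δ)·k; here n + g + δ = 0.084.
For Cobb-Douglas, s_gold equals capital's share: s_gold = 0.21.
Setting f'(k) = n+g+δ gives 0.21·k^(0.21−1) = 0.084, hence k_gold = (0.21/0.084)^(1/0.79) ≈ 3.1895.
y_gold = 3.1895^0.21 ≈ 1.2758; c_gold = (1−0.21)·y_gold ≈ 1.0079.

(a) s_gold = 0.2100; (b) c_gold ≈ 1.0079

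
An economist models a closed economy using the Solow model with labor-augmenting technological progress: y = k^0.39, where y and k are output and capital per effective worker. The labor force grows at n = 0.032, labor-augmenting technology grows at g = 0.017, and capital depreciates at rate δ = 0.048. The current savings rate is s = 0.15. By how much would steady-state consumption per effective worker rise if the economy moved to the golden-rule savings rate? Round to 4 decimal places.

Δc ≈ 0.3616

Break-even investment rate: n + g + δ = 0.032 + 0.017 + 0.048 = 0.097.
Current steady state (s = 0.15): k* = (0.15/0.097)^(1/0.61) ≈ 2.0434, y* = 2.0434^0.39 ≈ 1.3214, c* = (1−0.15)·1.3214 ≈ 1.1232.
Golden rule sets MPK = n+g+δ: 0.39·k^(0.39−1) = 0.097, so k_gold = (0.39/0.097)^(1/0.61) ≈ 9.7869.
y_gold = 9.7869^0.39 ≈ 2.4342, c_gold = y_gold − 0.097·k_gold ≈ 1.4848.
Gain: Δc = 1.4848 − 1.1232 ≈ 0.3616.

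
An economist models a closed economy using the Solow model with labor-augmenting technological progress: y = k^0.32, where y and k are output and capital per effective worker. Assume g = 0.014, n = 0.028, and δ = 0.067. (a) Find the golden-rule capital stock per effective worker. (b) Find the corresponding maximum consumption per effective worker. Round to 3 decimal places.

(a) k_gold ≈ 4.873; (b) c_gold ≈ 1.129

Capital per effective worker breaks even when investment replaces (n + g + δ)·k; here n + g + δ = 0.109.
At the golden rule the marginal product of capital equals n+g+δ: 0.32·k^(0.32−1) = 0.109. Solving, k_gold = (0.32/0.109)^(1/0.68) ≈ 4.8734.
y_gold = 4.8734^0.32 ≈ 1.6600; c_gold = y_gold − 0.109·k_gold ≈ 1.1288.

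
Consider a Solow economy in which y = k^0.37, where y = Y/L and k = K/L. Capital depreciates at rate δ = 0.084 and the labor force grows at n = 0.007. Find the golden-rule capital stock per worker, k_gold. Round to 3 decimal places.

k_gold ≈ 9.267

Break-even investment rate: n + δ = 0.007 + 0.084 = 0.091.
At the golden rule the marginal product of capital equals n+δ: 0.37·k^(0.37−1) = 0.091. Solving, k_gold = (0.37/0.091)^(1/0.63) ≈ 9.2666.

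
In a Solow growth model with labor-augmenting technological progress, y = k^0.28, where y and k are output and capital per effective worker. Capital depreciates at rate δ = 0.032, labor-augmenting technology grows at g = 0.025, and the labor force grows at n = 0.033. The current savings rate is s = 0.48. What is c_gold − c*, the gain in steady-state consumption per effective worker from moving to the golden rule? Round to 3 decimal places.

Capital per effective worker breaks even when investment replaces (n + g + δ)·k; here n + g + δ = 0.09.
Current steady state (s = 0.48): k* = (0.48/0.09)^(1/0.72) ≈ 10.2263, y* = 10.2263^0.28 ≈ 1.9174, c* = (1−0.48)·1.9174 ≈ 0.9971.
Maximizing c = f(k) − (n+g+δ)·k gives f'(k) = n+g+δ, i.e. 0.28·k^(0.28−1) = 0.09, so k_gold = (0.28/0.09)^(1/0.72) ≈ 4.8373.
y_gold = 4.8373^0.28 ≈ 1.5549, c_gold = y_gold − 0.09·k_gold ≈ 1.1195.
Gain: Δc = 1.1195 − 0.9971 ≈ 0.1224.

Δc ≈ 0.122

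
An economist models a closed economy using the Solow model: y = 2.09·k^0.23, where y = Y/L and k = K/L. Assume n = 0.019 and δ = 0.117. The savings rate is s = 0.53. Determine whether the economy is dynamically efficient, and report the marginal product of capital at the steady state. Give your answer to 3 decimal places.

Capital per worker breaks even when investment replaces (n + δ)·k; here n + δ = 0.136.
Steady-state k*: s·A·k^0.23 = 0.136·k gives k* = (0.53·2.09/0.136)^(1/0.77) ≈ 15.2393.
MPK = 0.23·2.09·15.2393^(-0.77) ≈ 0.0590.
MPK < n+δ = 0.136, so the economy is dynamically inefficient (over-saving).

dynamically inefficient; MPK ≈ 0.059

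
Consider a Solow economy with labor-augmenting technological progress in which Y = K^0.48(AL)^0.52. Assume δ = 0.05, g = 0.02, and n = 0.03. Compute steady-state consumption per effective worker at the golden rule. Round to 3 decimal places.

Capital per effective worker breaks even when investment replaces (n + g + δ)·k; here n + g + δ = 0.1.
At the golden rule the marginal product of capital equals n+g+δ: 0.48·k^(0.48−1) = 0.1. Solving, k_gold = (0.48/0.1)^(1/0.52) ≈ 20.4211.
y_gold = 20.4211^0.48 ≈ 4.2544.
c_gold = y_gold − (n+g+δ)·k_gold = 4.2544 − 0.1·20.4211 ≈ 2.2123.

c_gold ≈ 2.212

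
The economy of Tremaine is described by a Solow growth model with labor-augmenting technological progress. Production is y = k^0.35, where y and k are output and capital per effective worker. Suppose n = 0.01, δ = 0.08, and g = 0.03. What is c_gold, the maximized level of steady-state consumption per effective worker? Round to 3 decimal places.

c_gold ≈ 1.157

n + g + δ = 0.01 + 0.03 + 0.08 = 0.12.
At the golden rule the marginal product of capital equals n+g+δ: 0.35·k^(0.35−1) = 0.12. Solving, k_gold = (0.35/0.12)^(1/0.65) ≈ 5.1905.
y_gold = 5.1905^0.35 ≈ 1.7796.
c_gold = y_gold − (n+g+δ)·k_gold = 1.7796 − 0.12·5.1905 ≈ 1.1567.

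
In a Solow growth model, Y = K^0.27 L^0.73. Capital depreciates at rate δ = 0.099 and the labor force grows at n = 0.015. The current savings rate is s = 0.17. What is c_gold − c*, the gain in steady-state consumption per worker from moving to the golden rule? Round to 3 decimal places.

Δc ≈ 0.042

n + δ = 0.015 + 0.099 = 0.114.
Current steady state (s = 0.17): k* = (0.17/0.114)^(1/0.73) ≈ 1.7287, y* = 1.7287^0.27 ≈ 1.1593, c* = (1−0.17)·1.1593 ≈ 0.9622.
At the golden rule the marginal product of capital equals n+δ: 0.27·k^(0.27−1) = 0.114. Solving, k_gold = (0.27/0.114)^(1/0.73) ≈ 3.2580.
y_gold = 3.2580^0.27 ≈ 1.3756, c_gold = y_gold − 0.114·k_gold ≈ 1.0042.
Gain: Δc = 1.0042 − 0.9622 ≈ 0.0420.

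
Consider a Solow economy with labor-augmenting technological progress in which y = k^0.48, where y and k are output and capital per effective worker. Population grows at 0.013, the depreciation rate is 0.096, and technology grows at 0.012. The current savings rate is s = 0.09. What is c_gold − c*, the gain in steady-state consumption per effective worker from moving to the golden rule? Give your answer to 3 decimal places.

Δc ≈ 1.163

n + g + δ = 0.013 + 0.012 + 0.096 = 0.121.
Current steady state (s = 0.09): k* = (0.09/0.121)^(1/0.52) ≈ 0.5660, y* = 0.5660^0.48 ≈ 0.7609, c* = (1−0.09)·0.7609 ≈ 0.6924.
Maximizing c = f(k) − (n+g+δ)·k gives f'(k) = n+g+δ, i.e. 0.48·k^(0.48−1) = 0.121, so k_gold = (0.48/0.121)^(1/0.52) ≈ 14.1539.
y_gold = 14.1539^0.48 ≈ 3.5680, c_gold = y_gold − 0.121·k_gold ≈ 1.8553.
Gain: Δc = 1.8553 − 0.6924 ≈ 1.1629.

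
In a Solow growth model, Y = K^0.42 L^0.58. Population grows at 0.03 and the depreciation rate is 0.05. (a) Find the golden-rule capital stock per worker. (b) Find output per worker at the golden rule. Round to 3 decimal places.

(a) k_gold ≈ 17.444; (b) y_gold ≈ 3.323

The effective depreciation rate is n + δ = 0.03 + 0.05 = 0.08.
At the golden rule the marginal product of capital equals n+δ: 0.42·k^(0.42−1) = 0.08. Solving, k_gold = (0.42/0.08)^(1/0.58) ≈ 17.4443.
y_gold = 17.4443^0.42 ≈ 3.3227.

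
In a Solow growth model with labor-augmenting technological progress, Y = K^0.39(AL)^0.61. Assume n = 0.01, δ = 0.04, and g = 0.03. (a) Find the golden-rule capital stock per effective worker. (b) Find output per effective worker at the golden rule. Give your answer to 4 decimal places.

(a) k_gold ≈ 13.4223; (b) y_gold ≈ 2.7533

Capital per effective worker breaks even when investment replaces (n + g + δ)·k; here n + g + δ = 0.08.
Setting f'(k) = n+g+δ gives 0.39·k^(0.39−1) = 0.08, hence k_gold = (0.39/0.08)^(1/0.61) ≈ 13.4223.
y_gold = 13.4223^0.39 ≈ 2.7533.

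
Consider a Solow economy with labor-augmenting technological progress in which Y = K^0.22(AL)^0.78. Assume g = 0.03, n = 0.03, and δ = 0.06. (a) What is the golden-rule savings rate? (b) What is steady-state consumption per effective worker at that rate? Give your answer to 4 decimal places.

Break-even investment rate: n + g + δ = 0.03 + 0.03 + 0.06 = 0.12.
For Cobb-Douglas, s_gold equals capital's share: s_gold = 0.22.
Golden rule sets MPK = n+g+δ: 0.22·k^(0.22−1) = 0.12, so k_gold = (0.22/0.12)^(1/0.78) ≈ 2.1751.
y_gold = 2.1751^0.22 ≈ 1.1864; c_gold = (1−0.22)·y_gold ≈ 0.9254.

(a) s_gold = 0.2200; (b) c_gold ≈ 0.9254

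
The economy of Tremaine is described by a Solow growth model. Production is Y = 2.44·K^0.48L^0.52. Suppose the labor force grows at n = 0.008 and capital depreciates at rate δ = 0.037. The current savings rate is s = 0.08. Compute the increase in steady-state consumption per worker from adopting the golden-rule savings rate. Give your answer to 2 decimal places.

Δc ≈ 17.00

The effective depreciation rate is n + δ = 0.008 + 0.037 = 0.045.
Current steady state (s = 0.08): k* = (0.08·2.44/0.045)^(1/0.52) ≈ 16.8079, y* = 2.44·16.8079^0.48 ≈ 9.4545, c* = (1−0.08)·9.4545 ≈ 8.6981.
Maximizing c = f(k) − (n+δ)·k gives f'(k) = n+δ, i.e. 0.48·2.44·k^(0.48−1) = 0.045, so k_gold = (0.48·2.44/0.045)^(1/0.52) ≈ 527.1798.
y_gold = 2.44·527.1798^0.48 ≈ 49.4231, c_gold = y_gold − 0.045·k_gold ≈ 25.7000.
Gain: Δc = 25.7000 − 8.6981 ≈ 17.0019.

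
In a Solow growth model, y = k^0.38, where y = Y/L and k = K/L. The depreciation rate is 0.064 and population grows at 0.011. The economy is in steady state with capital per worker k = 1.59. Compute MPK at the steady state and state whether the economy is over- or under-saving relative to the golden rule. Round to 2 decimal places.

Break-even investment rate: n + δ = 0.011 + 0.064 = 0.075.
MPK = 0.38·k^(0.38−1) = 0.38·1.59^(-0.62) ≈ 0.2850.
MPK > 0.075, so the economy is dynamically efficient (under-saving).

under-saving; MPK ≈ 0.29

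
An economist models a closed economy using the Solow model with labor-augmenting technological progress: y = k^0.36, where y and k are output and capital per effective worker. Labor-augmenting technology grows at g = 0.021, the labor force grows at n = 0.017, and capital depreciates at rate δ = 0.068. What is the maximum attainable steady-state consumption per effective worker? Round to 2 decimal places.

n + g + δ = 0.017 + 0.021 + 0.068 = 0.106.
Maximizing c = f(k) − (n+g+δ)·k gives f'(k) = n+g+δ, i.e. 0.36·k^(0.36−1) = 0.106, so k_gold = (0.36/0.106)^(1/0.64) ≈ 6.7559.
y_gold = 6.7559^0.36 ≈ 1.9892.
c_gold = y_gold − (n+g+δ)·k_gold = 1.9892 − 0.106·6.7559 ≈ 1.2731.

c_gold ≈ 1.27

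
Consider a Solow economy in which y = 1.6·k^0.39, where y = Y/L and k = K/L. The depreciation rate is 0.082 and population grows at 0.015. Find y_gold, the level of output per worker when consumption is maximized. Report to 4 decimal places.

n + δ = 0.015 + 0.082 = 0.097.
Setting f'(k) = n+δ gives 0.39·1.6·k^(0.39−1) = 0.097, hence k_gold = (0.39·1.6/0.097)^(1/0.61) ≈ 21.1479.
Output: y_gold = 1.6·k_gold^0.39 = 1.6·21.1479^0.39 ≈ 5.2599.

y_gold ≈ 5.2599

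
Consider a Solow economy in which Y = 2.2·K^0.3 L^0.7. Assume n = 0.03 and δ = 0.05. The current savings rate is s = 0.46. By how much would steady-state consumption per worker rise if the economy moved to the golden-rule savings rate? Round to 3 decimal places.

Δc ≈ 0.280

Break-even investment rate: n + δ = 0.03 + 0.05 = 0.08.
Current steady state (s = 0.46): k* = (0.46·2.2/0.08)^(1/0.7) ≈ 37.5332, y* = 2.2·37.5332^0.3 ≈ 6.5275, c* = (1−0.46)·6.5275 ≈ 3.5249.
Golden rule sets MPK = n+δ: 0.3·2.2·k^(0.3−1) = 0.08, so k_gold = (0.3·2.2/0.08)^(1/0.7) ≈ 20.3807.
y_gold = 2.2·20.3807^0.3 ≈ 5.4349, c_gold = y_gold − 0.08·k_gold ≈ 3.8044.
Gain: Δc = 3.8044 − 3.5249 ≈ 0.2796.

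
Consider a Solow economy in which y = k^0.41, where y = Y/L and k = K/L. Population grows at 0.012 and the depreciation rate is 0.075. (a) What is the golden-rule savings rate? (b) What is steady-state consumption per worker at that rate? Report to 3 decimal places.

(a) s_gold = 0.410; (b) c_gold ≈ 1.733

Break-even investment rate: n + δ = 0.012 + 0.075 = 0.087.
For Cobb-Douglas, s_gold equals capital's share: s_gold = 0.41.
Setting f'(k) = n+δ gives 0.41·k^(0.41−1) = 0.087, hence k_gold = (0.41/0.087)^(1/0.59) ≈ 13.8397.
y_gold = 13.8397^0.41 ≈ 2.9367; c_gold = (1−0.41)·y_gold ≈ 1.7327.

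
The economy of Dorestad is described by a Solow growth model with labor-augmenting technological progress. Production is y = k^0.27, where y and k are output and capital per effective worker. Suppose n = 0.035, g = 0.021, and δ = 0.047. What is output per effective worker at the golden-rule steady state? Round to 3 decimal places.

y_gold ≈ 1.428

Capital per effective worker breaks even when investment replaces (n + g + δ)·k; here n + g + δ = 0.103.
Maximizing c = f(k) − (n+g+δ)·k gives f'(k) = n+g+δ, i.e. 0.27·k^(0.27−1) = 0.103, so k_gold = (0.27/0.103)^(1/0.73) ≈ 3.7439.
Output: y_gold = k_gold^0.27 = 3.7439^0.27 ≈ 1.4282.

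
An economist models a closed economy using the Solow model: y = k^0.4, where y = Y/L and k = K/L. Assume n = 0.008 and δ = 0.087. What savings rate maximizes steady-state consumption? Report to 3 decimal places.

s_gold = 0.400

n + δ = 0.008 + 0.087 = 0.095.
At the golden rule MPK = n+δ, and in any Cobb-Douglas steady state s = (n+δ)·k/y = MPK·k/y = capital's share 0.4.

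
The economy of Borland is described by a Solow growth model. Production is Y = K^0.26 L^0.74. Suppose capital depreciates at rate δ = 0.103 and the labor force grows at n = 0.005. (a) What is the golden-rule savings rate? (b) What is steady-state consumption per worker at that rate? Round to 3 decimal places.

The effective depreciation rate is n + δ = 0.005 + 0.103 = 0.108.
For Cobb-Douglas, s_gold equals capital's share: s_gold = 0.26.
Maximizing c = f(k) − (n+δ)·k gives f'(k) = n+δ, i.e. 0.26·k^(0.26−1) = 0.108, so k_gold = (0.26/0.108)^(1/0.74) ≈ 3.2780.
y_gold = 3.2780^0.26 ≈ 1.3616; c_gold = (1−0.26)·y_gold ≈ 1.0076.

(a) s_gold = 0.260; (b) c_gold ≈ 1.008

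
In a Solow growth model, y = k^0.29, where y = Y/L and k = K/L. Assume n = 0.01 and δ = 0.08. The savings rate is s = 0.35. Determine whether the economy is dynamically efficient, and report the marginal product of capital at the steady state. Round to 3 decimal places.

dynamically inefficient; MPK ≈ 0.075

Break-even investment rate: n + δ = 0.01 + 0.08 = 0.09.
Steady-state k*: s·k^0.29 = 0.09·k gives k* = (0.35/0.09)^(1/0.71) ≈ 6.7724.
MPK = 0.29·6.7724^(-0.71) ≈ 0.0746.
MPK < n+δ = 0.09, so the economy is dynamically inefficient (over-saving).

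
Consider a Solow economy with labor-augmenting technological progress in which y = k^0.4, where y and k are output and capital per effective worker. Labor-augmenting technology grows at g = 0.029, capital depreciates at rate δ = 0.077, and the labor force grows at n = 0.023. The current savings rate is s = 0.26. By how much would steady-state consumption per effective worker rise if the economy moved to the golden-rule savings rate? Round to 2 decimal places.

n + g + δ = 0.023 + 0.029 + 0.077 = 0.129.
Current steady state (s = 0.26): k* = (0.26/0.129)^(1/0.6) ≈ 3.2159, y* = 3.2159^0.4 ≈ 1.5956, c* = (1−0.26)·1.5956 ≈ 1.1807.
Golden rule sets MPK = n+g+δ: 0.4·k^(0.4−1) = 0.129, so k_gold = (0.4/0.129)^(1/0.6) ≈ 6.5935.
y_gold = 6.5935^0.4 ≈ 2.1264, c_gold = y_gold − 0.129·k_gold ≈ 1.2758.
Gain: Δc = 1.2758 − 1.1807 ≈ 0.0951.

Δc ≈ 0.10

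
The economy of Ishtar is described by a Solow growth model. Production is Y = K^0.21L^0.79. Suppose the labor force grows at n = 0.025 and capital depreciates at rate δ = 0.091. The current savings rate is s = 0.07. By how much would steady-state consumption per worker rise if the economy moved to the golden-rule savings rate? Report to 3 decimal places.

Δc ≈ 0.112

n + δ = 0.025 + 0.091 = 0.116.
Current steady state (s = 0.07): k* = (0.07/0.116)^(1/0.79) ≈ 0.5276, y* = 0.5276^0.21 ≈ 0.8744, c* = (1−0.07)·0.8744 ≈ 0.8132.
Maximizing c = f(k) − (n+δ)·k gives f'(k) = n+δ, i.e. 0.21·k^(0.21−1) = 0.116, so k_gold = (0.21/0.116)^(1/0.79) ≈ 2.1197.
y_gold = 2.1197^0.21 ≈ 1.1709, c_gold = y_gold − 0.116·k_gold ≈ 0.9250.
Gain: Δc = 0.9250 − 0.8132 ≈ 0.1119.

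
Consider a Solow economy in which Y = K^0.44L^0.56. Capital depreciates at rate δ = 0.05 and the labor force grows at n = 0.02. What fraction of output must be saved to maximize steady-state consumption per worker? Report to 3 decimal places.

s_gold = 0.440

Capital per worker breaks even when investment replaces (n + δ)·k; here n + δ = 0.07.
At the golden rule MPK = n+δ, and in any Cobb-Douglas steady state s = (n+δ)·k/y = MPK·k/y = capital's share 0.44.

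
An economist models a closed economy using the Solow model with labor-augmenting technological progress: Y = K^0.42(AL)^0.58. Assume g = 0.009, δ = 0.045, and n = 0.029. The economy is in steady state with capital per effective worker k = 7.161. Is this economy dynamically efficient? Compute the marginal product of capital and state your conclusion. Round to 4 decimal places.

The effective depreciation rate is n + g + δ = 0.029 + 0.009 + 0.045 = 0.083.
MPK = 0.42·k^(0.42−1) = 0.42·7.161^(-0.58) ≈ 0.1341.
MPK > 0.083, so the economy is dynamically efficient (under-saving).

dynamically efficient; MPK ≈ 0.1341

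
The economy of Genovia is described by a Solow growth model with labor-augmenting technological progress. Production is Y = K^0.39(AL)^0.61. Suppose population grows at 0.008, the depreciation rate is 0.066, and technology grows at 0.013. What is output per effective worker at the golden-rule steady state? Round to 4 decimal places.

Capital per effective worker breaks even when investment replaces (n + g + δ)·k; here n + g + δ = 0.087.
Maximizing c = f(k) − (n+g+δ)·k gives f'(k) = n+g+δ, i.e. 0.39·k^(0.39−1) = 0.087, so k_gold = (0.39/0.087)^(1/0.61) ≈ 11.6979.
Output: y_gold = k_gold^0.39 = 11.6979^0.39 ≈ 2.6095.

y_gold ≈ 2.6095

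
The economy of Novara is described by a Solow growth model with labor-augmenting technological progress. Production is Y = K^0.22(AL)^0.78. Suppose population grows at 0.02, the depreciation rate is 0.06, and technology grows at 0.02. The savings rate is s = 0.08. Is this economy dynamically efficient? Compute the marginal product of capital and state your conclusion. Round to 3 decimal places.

Break-even investment rate: n + g + δ = 0.02 + 0.02 + 0.06 = 0.1.
Steady-state k*: s·k^0.22 = 0.1·k gives k* = (0.08/0.1)^(1/0.78) ≈ 0.7512.
MPK = 0.22·0.7512^(-0.78) ≈ 0.2750.
MPK > n+g+δ = 0.1, so the economy is dynamically efficient (under-saving).

dynamically efficient; MPK ≈ 0.275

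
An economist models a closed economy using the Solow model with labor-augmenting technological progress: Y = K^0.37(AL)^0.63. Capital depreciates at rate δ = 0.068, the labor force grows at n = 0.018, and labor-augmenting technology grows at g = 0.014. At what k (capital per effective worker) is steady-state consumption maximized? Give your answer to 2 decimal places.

k_gold ≈ 7.98

Break-even investment rate: n + g + δ = 0.018 + 0.014 + 0.068 = 0.1.
Maximizing c = f(k) − (n+g+δ)·k gives f'(k) = n+g+δ, i.e. 0.37·k^(0.37−1) = 0.1, so k_gold = (0.37/0.1)^(1/0.63) ≈ 7.9782.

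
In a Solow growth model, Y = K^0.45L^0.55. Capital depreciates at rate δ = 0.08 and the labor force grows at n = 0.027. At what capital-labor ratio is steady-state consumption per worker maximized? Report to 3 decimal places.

n + δ = 0.027 + 0.08 = 0.107.
Golden rule sets MPK = n+δ: 0.45·k^(0.45−1) = 0.107, so k_gold = (0.45/0.107)^(1/0.55) ≈ 13.6218.

k_gold ≈ 13.622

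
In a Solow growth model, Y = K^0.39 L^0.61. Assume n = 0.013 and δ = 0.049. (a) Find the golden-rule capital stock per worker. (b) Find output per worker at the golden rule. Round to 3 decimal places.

(a) k_gold ≈ 20.384; (b) y_gold ≈ 3.241

Capital per worker breaks even when investment replaces (n + δ)·k; here n + δ = 0.062.
Setting f'(k) = n+δ gives 0.39·k^(0.39−1) = 0.062, hence k_gold = (0.39/0.062)^(1/0.61) ≈ 20.3845.
y_gold = 20.3845^0.39 ≈ 3.2406.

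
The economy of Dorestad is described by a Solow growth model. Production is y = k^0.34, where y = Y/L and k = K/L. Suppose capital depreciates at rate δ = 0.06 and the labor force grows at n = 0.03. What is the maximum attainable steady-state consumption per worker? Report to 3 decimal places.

c_gold ≈ 1.309

Break-even investment rate: n + δ = 0.03 + 0.06 = 0.09.
Golden rule sets MPK = n+δ: 0.34·k^(0.34−1) = 0.09, so k_gold = (0.34/0.09)^(1/0.66) ≈ 7.4920.
y_gold = 7.4920^0.34 ≈ 1.9832.
c_gold = y_gold − (n+δ)·k_gold = 1.9832 − 0.09·7.4920 ≈ 1.3089.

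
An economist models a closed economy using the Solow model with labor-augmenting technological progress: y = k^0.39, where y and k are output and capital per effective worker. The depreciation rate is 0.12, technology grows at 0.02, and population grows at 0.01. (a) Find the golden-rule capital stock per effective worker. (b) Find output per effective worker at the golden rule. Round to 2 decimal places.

Break-even investment rate: n + g + δ = 0.01 + 0.02 + 0.12 = 0.15.
Setting f'(k) = n+g+δ gives 0.39·k^(0.39−1) = 0.15, hence k_gold = (0.39/0.15)^(1/0.61) ≈ 4.7894.
y_gold = 4.7894^0.39 ≈ 1.8421.

(a) k_gold ≈ 4.79; (b) y_gold ≈ 1.84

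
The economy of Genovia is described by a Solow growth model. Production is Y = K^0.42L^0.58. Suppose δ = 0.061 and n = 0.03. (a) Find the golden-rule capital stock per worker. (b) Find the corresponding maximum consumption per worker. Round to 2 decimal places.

(a) k_gold ≈ 13.97; (b) c_gold ≈ 1.76

n + δ = 0.03 + 0.061 = 0.091.
Maximizing c = f(k) − (n+δ)·k gives f'(k) = n+δ, i.e. 0.42·k^(0.42−1) = 0.091, so k_gold = (0.42/0.091)^(1/0.58) ≈ 13.9697.
y_gold = 13.9697^0.42 ≈ 3.0268; c_gold = y_gold − 0.091·k_gold ≈ 1.7555.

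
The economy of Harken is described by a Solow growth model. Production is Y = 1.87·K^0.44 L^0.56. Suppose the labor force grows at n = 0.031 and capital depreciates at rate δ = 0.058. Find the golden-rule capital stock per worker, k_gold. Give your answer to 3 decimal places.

Capital per worker breaks even when investment replaces (n + δ)·k; here n + δ = 0.089.
Golden rule sets MPK = n+δ: 0.44·1.87·k^(0.44−1) = 0.089, so k_gold = (0.44·1.87/0.089)^(1/0.56) ≈ 53.0676.

k_gold ≈ 53.068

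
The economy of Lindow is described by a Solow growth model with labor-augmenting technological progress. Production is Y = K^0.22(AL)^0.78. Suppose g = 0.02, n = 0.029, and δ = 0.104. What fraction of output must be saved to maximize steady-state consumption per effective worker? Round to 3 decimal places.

n + g + δ = 0.029 + 0.02 + 0.104 = 0.153.
At the golden rule MPK = n+g+δ, and in any Cobb-Douglas steady state s = (n+g+δ)·k/y = MPK·k/y = capital's share 0.22.

s_gold = 0.220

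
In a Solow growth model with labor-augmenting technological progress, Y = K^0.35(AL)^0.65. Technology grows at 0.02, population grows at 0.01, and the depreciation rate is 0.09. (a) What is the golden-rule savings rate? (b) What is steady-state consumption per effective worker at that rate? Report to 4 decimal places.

(a) s_gold = 0.3500; (b) c_gold ≈ 1.1567

Break-even investment rate: n + g + δ = 0.01 + 0.02 + 0.09 = 0.12.
For Cobb-Douglas, s_gold equals capital's share: s_gold = 0.35.
Golden rule sets MPK = n+g+δ: 0.35·k^(0.35−1) = 0.12, so k_gold = (0.35/0.12)^(1/0.65) ≈ 5.1905.
y_gold = 5.1905^0.35 ≈ 1.7796; c_gold = (1−0.35)·y_gold ≈ 1.1567.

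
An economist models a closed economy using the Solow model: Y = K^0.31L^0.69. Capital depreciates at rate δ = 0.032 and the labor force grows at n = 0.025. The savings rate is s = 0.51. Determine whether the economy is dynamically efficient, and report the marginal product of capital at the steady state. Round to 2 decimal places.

dynamically inefficient; MPK ≈ 0.03

Capital per worker breaks even when investment replaces (n + δ)·k; here n + δ = 0.057.
Steady-state k*: s·k^0.31 = 0.057·k gives k* = (0.51/0.057)^(1/0.69) ≈ 23.9480.
MPK = 0.31·23.9480^(-0.69) ≈ 0.0346.
MPK < n+δ = 0.057, so the economy is dynamically inefficient (over-saving).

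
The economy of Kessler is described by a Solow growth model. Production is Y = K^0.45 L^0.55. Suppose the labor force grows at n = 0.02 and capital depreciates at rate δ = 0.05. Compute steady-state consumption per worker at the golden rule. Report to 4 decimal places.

c_gold ≈ 2.5209

n + δ = 0.02 + 0.05 = 0.07.
Golden rule sets MPK = n+δ: 0.45·k^(0.45−1) = 0.07, so k_gold = (0.45/0.07)^(1/0.55) ≈ 29.4645.
y_gold = 29.4645^0.45 ≈ 4.5834.
c_gold = y_gold − (n+δ)·k_gold = 4.5834 − 0.07·29.4645 ≈ 2.5209.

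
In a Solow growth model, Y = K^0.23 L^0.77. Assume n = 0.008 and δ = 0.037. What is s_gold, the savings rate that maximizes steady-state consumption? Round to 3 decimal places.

s_gold = 0.230

Capital per worker breaks even when investment replaces (n + δ)·k; here n + δ = 0.045.
At the golden rule MPK = n+δ, and in any Cobb-Douglas steady state s = (n+δ)·k/y = MPK·k/y = capital's share 0.23.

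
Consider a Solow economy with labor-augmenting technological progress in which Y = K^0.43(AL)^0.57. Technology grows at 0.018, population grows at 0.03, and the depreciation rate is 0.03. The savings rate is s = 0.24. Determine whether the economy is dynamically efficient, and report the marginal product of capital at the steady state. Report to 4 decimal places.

Break-even investment rate: n + g + δ = 0.03 + 0.018 + 0.03 = 0.078.
Steady-state k*: s·k^0.43 = 0.078·k gives k* = (0.24/0.078)^(1/0.57) ≈ 7.1836.
MPK = 0.43·7.1836^(-0.57) ≈ 0.1398.
MPK > n+g+δ = 0.078, so the economy is dynamically efficient (under-saving).

dynamically efficient; MPK ≈ 0.1398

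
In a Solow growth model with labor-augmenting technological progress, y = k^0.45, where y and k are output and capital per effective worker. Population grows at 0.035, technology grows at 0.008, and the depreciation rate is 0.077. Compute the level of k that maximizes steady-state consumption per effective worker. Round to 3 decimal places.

The effective depreciation rate is n + g + δ = 0.035 + 0.008 + 0.077 = 0.12.
At the golden rule the marginal product of capital equals n+g+δ: 0.45·k^(0.45−1) = 0.12. Solving, k_gold = (0.45/0.12)^(1/0.55) ≈ 11.0584.

k_gold ≈ 11.058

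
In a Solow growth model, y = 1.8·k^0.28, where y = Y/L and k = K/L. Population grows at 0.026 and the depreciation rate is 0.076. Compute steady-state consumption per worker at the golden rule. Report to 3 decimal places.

Capital per worker breaks even when investment replaces (n + δ)·k; here n + δ = 0.102.
Maximizing c = f(k) − (n+δ)·k gives f'(k) = n+δ, i.e. 0.28·1.8·k^(0.28−1) = 0.102, so k_gold = (0.28·1.8/0.102)^(1/0.72) ≈ 9.1972.
y_gold = 1.8·9.1972^0.28 ≈ 3.3504.
c_gold = y_gold − (n+δ)·k_gold = 3.3504 − 0.102·9.1972 ≈ 2.4123.

c_gold ≈ 2.412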